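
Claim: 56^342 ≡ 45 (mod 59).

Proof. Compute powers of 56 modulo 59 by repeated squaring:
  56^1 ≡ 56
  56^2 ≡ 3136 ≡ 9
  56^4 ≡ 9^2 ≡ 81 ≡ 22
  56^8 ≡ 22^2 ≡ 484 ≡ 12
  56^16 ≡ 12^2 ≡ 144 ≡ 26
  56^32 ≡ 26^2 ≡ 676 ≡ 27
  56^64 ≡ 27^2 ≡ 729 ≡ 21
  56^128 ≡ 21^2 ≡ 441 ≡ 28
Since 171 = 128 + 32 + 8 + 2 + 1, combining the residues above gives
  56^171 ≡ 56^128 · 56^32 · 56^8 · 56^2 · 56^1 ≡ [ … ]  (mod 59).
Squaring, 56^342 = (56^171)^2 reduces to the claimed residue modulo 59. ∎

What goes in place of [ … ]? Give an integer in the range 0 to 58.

Multiply the listed residues: 28 · 27 · 12 · 9 · 56 = 756 → 9072 → 81648 → 4572288.
Reducing modulo 59: 4572288 = 77496·59 + 24, so 56^171 ≡ 24.

24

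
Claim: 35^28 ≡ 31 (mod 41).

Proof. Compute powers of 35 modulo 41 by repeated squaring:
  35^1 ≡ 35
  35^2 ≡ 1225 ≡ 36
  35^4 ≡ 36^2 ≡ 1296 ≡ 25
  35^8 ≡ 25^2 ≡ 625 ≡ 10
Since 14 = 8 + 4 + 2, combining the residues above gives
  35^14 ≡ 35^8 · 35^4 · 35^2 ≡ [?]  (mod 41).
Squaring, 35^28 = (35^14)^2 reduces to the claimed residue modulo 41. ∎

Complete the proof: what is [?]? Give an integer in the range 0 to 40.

21

35^8 · 35^4 · 35^2 ≡ 10 · 25 · 36 = 9000.
9000 mod 41 = 21, so 35^14 ≡ 21 (mod 41).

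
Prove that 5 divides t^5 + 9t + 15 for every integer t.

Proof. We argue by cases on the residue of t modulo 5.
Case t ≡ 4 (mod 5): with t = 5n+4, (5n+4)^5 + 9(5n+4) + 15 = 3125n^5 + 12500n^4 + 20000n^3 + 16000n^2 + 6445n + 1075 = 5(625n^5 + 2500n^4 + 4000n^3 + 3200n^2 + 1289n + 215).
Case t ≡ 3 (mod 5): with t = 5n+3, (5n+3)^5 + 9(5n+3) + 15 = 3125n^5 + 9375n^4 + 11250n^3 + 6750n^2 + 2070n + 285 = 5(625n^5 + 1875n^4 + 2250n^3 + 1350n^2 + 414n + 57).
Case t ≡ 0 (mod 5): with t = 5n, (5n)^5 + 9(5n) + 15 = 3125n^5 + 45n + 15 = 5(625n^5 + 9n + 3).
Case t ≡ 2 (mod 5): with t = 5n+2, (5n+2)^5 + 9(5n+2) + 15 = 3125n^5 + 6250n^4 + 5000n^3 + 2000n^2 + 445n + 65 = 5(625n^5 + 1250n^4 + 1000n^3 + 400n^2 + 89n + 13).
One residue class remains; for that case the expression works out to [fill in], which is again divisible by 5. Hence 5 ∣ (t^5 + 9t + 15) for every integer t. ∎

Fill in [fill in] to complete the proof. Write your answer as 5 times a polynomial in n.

The residues treated are {4, 3, 0, 2}, so the missing case is t ≡ 1 (mod 5); write t = 5n+1.
Then (5n+1)^5 + 9(5n+1) + 15 = 3125n^5 + 3125n^4 + 1250n^3 + 250n^2 + 70n + 25 = 5(625n^5 + 625n^4 + 250n^3 + 50n^2 + 14n + 5).

5(625n^5 + 625n^4 + 250n^3 + 50n^2 + 14n + 5)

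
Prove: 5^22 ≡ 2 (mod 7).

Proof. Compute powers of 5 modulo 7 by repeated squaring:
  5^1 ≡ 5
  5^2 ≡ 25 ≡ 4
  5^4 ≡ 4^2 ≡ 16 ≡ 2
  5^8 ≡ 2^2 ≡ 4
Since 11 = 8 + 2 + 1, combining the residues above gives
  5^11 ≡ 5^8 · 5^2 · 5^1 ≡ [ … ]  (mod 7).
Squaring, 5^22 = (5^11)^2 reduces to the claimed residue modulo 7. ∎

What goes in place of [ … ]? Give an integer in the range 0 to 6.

5^8 · 5^2 · 5^1 ≡ 4 · 4 · 5 = 80.
80 mod 7 = 3, so 5^11 ≡ 3 (mod 7).

3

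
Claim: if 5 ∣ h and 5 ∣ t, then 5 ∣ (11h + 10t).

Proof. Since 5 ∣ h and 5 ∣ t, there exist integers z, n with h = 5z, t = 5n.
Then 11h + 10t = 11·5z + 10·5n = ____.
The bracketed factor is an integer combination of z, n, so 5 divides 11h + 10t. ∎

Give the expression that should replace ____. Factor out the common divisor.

5(10n + 11z)

Each term has a factor of 5: 11·5z + 10·5n = 5·(10n + 11z).
Since 10n + 11z is an integer, 5 ∣ (11h + 10t).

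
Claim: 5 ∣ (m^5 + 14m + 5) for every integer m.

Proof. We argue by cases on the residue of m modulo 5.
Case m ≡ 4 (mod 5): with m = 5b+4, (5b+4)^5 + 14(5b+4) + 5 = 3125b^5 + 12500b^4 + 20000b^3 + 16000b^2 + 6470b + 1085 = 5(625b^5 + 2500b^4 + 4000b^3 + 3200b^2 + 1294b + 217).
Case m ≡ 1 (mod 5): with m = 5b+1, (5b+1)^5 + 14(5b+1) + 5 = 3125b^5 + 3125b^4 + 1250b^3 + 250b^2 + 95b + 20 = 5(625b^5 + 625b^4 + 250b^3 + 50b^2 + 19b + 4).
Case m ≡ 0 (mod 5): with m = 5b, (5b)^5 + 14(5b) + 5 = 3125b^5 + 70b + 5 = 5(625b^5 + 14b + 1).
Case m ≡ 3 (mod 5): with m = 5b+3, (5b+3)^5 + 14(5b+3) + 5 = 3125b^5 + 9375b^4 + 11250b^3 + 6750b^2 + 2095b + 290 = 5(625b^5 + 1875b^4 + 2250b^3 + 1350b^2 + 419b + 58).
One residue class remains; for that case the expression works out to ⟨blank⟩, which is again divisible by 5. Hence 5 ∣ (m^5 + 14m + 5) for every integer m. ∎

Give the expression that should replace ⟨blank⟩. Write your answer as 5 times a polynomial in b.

5(625b^5 + 1250b^4 + 1000b^3 + 400b^2 + 94b + 13)

The residues treated are {4, 1, 0, 3}, so the missing case is m ≡ 2 (mod 5); write m = 5b+2.
Then (5b+2)^5 + 14(5b+2) + 5 = 3125b^5 + 6250b^4 + 5000b^3 + 2000b^2 + 470b + 65 = 5(625b^5 + 1250b^4 + 1000b^3 + 400b^2 + 94b + 13).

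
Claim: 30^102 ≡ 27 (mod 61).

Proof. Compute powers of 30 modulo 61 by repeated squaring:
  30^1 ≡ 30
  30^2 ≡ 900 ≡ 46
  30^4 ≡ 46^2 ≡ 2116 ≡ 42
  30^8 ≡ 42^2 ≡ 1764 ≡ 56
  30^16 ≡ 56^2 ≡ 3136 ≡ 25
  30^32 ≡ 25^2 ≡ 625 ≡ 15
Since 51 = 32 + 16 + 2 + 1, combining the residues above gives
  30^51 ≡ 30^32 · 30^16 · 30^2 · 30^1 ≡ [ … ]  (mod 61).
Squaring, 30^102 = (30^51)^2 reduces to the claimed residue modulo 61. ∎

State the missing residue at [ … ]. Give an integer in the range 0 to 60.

37

Multiply the listed residues: 15 · 25 · 46 · 30 = 375 → 17250 → 517500.
Reducing modulo 61: 517500 = 8483·61 + 37, so 30^51 ≡ 37.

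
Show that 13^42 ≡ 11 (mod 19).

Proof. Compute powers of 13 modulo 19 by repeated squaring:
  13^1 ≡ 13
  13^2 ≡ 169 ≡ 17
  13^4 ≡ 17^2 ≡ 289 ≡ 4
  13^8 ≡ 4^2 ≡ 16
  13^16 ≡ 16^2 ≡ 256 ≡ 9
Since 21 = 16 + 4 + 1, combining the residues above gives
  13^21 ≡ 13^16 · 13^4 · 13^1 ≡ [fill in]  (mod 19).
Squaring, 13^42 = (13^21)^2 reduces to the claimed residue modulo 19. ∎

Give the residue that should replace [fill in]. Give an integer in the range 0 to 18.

12

13^16 · 13^4 · 13^1 ≡ 9 · 4 · 13 = 468.
468 mod 19 = 12, so 13^21 ≡ 12 (mod 19).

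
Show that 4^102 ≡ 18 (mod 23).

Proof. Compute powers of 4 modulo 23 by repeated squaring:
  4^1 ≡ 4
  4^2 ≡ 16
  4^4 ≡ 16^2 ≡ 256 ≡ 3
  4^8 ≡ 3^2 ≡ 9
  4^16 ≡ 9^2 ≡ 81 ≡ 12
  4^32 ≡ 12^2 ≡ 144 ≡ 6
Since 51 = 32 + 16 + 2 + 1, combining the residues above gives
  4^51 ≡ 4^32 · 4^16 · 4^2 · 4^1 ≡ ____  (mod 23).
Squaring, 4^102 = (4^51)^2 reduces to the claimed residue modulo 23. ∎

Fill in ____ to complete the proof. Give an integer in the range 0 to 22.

4^32 · 4^16 · 4^2 · 4^1 ≡ 6 · 12 · 16 · 4 = 4608.
4608 mod 23 = 8, so 4^51 ≡ 8 (mod 23).

8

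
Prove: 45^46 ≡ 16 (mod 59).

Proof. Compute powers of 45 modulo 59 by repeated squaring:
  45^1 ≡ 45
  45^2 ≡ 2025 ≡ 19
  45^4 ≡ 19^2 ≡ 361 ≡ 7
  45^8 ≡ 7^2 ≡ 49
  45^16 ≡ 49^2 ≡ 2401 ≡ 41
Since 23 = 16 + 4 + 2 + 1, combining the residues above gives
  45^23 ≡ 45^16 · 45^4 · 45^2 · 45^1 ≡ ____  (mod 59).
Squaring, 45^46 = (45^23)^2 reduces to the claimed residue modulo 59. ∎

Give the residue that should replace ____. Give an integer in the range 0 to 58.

45^16 · 45^4 · 45^2 · 45^1 ≡ 41 · 7 · 19 · 45 = 245385.
245385 mod 59 = 4, so 45^23 ≡ 4 (mod 59).

4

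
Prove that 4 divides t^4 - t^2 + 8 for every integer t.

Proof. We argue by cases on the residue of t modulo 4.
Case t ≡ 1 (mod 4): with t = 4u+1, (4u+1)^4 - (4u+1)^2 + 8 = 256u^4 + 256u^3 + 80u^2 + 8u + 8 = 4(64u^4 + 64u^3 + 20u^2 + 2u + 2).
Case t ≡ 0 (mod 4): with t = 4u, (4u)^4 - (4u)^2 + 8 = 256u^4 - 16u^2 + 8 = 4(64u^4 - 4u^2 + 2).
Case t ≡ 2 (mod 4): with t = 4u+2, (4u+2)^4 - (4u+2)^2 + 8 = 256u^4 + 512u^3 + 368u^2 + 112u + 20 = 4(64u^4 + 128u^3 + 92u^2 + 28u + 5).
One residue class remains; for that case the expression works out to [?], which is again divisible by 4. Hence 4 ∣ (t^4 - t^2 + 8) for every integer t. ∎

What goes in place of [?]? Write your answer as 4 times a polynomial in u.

4(64u^4 + 192u^3 + 212u^2 + 102u + 20)

The residues treated are {1, 0, 2}, so the missing case is t ≡ 3 (mod 4); write t = 4u+3.
Then (4u+3)^4 - (4u+3)^2 + 8 = 256u^4 + 768u^3 + 848u^2 + 408u + 80 = 4(64u^4 + 192u^3 + 212u^2 + 102u + 20).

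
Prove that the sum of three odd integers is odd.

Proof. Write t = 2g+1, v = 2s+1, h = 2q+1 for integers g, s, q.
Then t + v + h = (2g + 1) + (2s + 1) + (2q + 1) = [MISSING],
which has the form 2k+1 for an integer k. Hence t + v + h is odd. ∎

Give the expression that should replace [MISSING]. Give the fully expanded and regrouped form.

2(g + q + s + 1) + 1

(2g + 1) + (2s + 1) + (2q + 1) = 2g + 2q + 2s + 3
= 2(g + q + s + 1) + 1.
Since g + q + s + 1 is an integer, the sum is of the form 2k+1 for an integer k.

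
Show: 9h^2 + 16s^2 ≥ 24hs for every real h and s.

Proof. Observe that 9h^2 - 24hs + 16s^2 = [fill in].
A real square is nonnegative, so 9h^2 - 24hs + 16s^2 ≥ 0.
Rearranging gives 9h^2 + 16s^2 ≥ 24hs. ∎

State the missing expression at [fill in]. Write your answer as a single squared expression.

9h^2 - 24hs + 16s^2 is a perfect-square trinomial: the outer terms are (3h)^2 and (4s)^2, and the cross term is -2·3h·4s.
So 9h^2 - 24hs + 16s^2 = (3h - 4s)^2 ≥ 0.

(3h - 4s)^2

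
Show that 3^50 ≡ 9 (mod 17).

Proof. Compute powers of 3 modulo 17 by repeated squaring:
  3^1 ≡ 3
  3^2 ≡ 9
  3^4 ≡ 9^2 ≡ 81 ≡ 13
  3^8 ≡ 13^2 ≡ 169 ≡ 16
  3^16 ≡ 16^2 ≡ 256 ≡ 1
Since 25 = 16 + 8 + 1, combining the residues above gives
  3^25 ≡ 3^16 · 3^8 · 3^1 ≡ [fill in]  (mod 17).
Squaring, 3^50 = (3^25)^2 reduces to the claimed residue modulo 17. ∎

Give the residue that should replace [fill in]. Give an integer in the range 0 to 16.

14

Multiply the listed residues: 1 · 16 · 3 = 16 → 48.
Reducing modulo 17: 48 = 2·17 + 14, so 3^25 ≡ 14.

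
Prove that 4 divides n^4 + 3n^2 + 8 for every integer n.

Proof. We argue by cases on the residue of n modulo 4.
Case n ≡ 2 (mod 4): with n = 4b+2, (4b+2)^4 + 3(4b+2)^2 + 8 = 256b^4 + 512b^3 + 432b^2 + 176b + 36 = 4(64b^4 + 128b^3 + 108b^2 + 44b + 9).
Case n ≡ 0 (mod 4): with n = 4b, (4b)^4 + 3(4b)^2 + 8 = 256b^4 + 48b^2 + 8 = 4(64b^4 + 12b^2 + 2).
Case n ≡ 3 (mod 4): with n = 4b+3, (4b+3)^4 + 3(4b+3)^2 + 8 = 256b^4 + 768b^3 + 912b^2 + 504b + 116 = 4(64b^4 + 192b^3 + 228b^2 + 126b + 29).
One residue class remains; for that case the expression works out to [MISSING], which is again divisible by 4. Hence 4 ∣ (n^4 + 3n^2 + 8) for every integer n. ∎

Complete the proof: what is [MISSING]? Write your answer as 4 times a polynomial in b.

The residues treated are {2, 0, 3}, so the missing case is n ≡ 1 (mod 4); write n = 4b+1.
Then (4b+1)^4 + 3(4b+1)^2 + 8 = 256b^4 + 256b^3 + 144b^2 + 40b + 12 = 4(64b^4 + 64b^3 + 36b^2 + 10b + 3).

4(64b^4 + 64b^3 + 36b^2 + 10b + 3)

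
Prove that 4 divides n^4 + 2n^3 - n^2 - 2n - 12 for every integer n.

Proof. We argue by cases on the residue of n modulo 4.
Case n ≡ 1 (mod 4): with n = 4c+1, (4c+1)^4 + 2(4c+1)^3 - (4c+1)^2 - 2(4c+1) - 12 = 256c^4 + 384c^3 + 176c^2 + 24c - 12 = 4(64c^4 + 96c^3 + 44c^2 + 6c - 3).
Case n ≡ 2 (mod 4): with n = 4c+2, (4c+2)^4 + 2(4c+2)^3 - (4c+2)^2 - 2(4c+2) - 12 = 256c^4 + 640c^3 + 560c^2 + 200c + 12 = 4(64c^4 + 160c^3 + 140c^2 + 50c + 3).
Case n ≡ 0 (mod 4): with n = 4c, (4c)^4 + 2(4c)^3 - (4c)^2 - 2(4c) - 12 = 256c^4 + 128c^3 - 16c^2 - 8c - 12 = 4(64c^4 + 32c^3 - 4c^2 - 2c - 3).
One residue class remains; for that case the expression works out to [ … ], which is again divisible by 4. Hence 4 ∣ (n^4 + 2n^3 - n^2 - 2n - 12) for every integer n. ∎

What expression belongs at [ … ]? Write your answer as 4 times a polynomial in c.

The residues treated are {1, 2, 0}, so the missing case is n ≡ 3 (mod 4); write n = 4c+3.
Then (4c+3)^4 + 2(4c+3)^3 - (4c+3)^2 - 2(4c+3) - 12 = 256c^4 + 896c^3 + 1136c^2 + 616c + 108 = 4(64c^4 + 224c^3 + 284c^2 + 154c + 27).

4(64c^4 + 224c^3 + 284c^2 + 154c + 27)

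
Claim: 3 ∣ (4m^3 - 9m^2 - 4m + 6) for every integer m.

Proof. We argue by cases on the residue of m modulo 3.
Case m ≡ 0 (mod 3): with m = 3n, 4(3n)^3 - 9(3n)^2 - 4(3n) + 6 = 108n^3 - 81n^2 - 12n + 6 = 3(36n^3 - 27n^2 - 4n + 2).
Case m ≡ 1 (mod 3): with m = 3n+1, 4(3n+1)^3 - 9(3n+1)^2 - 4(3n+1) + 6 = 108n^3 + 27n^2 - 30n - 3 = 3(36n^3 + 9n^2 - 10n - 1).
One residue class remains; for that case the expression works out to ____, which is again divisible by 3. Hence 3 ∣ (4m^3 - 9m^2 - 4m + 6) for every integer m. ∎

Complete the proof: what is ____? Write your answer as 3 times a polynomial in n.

Only m ≡ 2 (mod 3) is unaccounted for. Put m = 3n+2:
4(3n+2)^3 - 9(3n+2)^2 - 4(3n+2) + 6 expands to 108n^3 + 135n^2 + 24n - 6,
and factoring out 3 leaves 3(36n^3 + 45n^2 + 8n - 2).

3(36n^3 + 45n^2 + 8n - 2)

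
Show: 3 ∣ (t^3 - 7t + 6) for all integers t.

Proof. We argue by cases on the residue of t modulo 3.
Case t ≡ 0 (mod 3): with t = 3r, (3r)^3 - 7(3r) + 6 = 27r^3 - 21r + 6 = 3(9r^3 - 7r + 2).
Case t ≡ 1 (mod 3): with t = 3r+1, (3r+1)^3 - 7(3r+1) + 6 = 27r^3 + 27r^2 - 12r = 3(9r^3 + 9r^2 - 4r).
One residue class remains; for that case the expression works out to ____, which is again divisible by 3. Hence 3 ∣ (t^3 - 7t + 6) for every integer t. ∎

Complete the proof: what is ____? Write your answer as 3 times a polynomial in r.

The residues treated are {0, 1}, so the missing case is t ≡ 2 (mod 3); write t = 3r+2.
Then (3r+2)^3 - 7(3r+2) + 6 = 27r^3 + 54r^2 + 15r = 3(9r^3 + 18r^2 + 5r).

3(9r^3 + 18r^2 + 5r)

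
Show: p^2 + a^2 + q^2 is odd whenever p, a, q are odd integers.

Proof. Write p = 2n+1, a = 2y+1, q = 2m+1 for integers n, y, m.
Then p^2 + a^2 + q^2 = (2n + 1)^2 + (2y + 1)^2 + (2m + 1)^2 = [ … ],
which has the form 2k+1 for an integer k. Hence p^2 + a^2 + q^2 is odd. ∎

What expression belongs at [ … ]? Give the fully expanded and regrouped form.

Expanding: (2n + 1)^2 + (2y + 1)^2 + (2m + 1)^2 = 4m^2 + 4m + 4n^2 + 4n + 4y^2 + 4y + 3.
Every term except the constant is even, so this is 2(2m^2 + 2m + 2n^2 + 2n + 2y^2 + 2y + 1) + 1,
and 2m^2 + 2m + 2n^2 + 2n + 2y^2 + 2y + 1 ∈ ℤ gives the required form.

2(2m^2 + 2m + 2n^2 + 2n + 2y^2 + 2y + 1) + 1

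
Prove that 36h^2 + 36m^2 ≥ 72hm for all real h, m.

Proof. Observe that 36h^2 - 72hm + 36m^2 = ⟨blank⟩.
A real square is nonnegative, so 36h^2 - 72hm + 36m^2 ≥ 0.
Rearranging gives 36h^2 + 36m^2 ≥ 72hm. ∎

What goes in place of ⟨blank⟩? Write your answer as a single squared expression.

(6h - 6m)^2

36h^2 - 72hm + 36m^2 is a perfect-square trinomial: the outer terms are (6h)^2 and (6m)^2, and the cross term is -2·6h·6m.
So 36h^2 - 72hm + 36m^2 = (6h - 6m)^2 ≥ 0.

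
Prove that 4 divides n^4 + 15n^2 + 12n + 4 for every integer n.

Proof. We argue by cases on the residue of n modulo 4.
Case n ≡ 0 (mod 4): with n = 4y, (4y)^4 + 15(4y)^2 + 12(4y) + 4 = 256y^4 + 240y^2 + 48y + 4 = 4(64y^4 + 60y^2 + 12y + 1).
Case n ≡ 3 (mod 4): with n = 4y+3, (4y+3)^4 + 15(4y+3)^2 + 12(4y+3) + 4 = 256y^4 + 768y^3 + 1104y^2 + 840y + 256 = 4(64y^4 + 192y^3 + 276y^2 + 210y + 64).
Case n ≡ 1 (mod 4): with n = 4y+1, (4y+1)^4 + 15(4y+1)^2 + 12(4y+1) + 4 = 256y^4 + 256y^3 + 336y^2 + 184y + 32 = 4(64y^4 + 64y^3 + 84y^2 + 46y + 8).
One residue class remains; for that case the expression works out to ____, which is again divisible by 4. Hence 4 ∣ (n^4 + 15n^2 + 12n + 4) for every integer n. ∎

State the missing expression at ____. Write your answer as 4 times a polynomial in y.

4(64y^4 + 128y^3 + 156y^2 + 104y + 26)

The residues treated are {0, 3, 1}, so the missing case is n ≡ 2 (mod 4); write n = 4y+2.
Then (4y+2)^4 + 15(4y+2)^2 + 12(4y+2) + 4 = 256y^4 + 512y^3 + 624y^2 + 416y + 104 = 4(64y^4 + 128y^3 + 156y^2 + 104y + 26).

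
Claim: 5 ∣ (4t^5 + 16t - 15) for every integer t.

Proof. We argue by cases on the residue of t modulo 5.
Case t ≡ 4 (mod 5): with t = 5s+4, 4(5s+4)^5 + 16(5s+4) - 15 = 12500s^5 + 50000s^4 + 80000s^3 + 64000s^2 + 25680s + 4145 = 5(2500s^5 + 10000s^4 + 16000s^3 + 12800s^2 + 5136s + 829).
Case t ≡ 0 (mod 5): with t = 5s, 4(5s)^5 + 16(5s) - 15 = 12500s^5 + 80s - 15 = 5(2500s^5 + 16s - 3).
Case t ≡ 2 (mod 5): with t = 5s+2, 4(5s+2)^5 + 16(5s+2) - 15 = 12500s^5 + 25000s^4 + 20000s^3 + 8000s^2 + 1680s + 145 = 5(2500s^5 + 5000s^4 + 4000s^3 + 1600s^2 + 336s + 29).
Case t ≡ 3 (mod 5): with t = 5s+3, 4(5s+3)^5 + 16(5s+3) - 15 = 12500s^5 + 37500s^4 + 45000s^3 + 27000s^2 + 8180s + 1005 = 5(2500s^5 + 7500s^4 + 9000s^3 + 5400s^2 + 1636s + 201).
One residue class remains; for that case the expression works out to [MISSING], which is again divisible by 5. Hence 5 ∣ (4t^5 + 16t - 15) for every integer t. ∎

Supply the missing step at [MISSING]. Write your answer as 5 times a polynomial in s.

5(2500s^5 + 2500s^4 + 1000s^3 + 200s^2 + 36s + 1)

The residues treated are {4, 0, 2, 3}, so the missing case is t ≡ 1 (mod 5); write t = 5s+1.
Then 4(5s+1)^5 + 16(5s+1) - 15 = 12500s^5 + 12500s^4 + 5000s^3 + 1000s^2 + 180s + 5 = 5(2500s^5 + 2500s^4 + 1000s^3 + 200s^2 + 36s + 1).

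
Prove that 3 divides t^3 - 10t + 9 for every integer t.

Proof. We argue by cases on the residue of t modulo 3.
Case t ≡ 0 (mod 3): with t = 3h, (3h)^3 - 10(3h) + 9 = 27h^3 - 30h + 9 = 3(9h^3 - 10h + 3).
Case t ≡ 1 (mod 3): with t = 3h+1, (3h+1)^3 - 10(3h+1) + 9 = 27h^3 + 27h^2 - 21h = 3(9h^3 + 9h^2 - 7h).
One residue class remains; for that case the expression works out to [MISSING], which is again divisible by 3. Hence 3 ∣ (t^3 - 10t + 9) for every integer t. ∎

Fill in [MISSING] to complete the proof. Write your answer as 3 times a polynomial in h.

3(9h^3 + 18h^2 + 2h - 1)

Only t ≡ 2 (mod 3) is unaccounted for. Put t = 3h+2:
(3h+2)^3 - 10(3h+2) + 9 expands to 27h^3 + 54h^2 + 6h - 3,
and factoring out 3 leaves 3(9h^3 + 18h^2 + 2h - 1).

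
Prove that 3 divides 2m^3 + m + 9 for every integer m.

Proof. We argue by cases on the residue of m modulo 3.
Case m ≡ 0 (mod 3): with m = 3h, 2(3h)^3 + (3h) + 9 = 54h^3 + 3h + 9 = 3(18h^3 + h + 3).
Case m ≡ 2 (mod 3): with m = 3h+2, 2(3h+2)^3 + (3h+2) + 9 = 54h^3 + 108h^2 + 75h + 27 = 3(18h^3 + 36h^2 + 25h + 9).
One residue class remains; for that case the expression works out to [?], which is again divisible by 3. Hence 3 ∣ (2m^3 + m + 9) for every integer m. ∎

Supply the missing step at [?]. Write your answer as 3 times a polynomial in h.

Only m ≡ 1 (mod 3) is unaccounted for. Put m = 3h+1:
2(3h+1)^3 + (3h+1) + 9 expands to 54h^3 + 54h^2 + 21h + 12,
and factoring out 3 leaves 3(18h^3 + 18h^2 + 7h + 4).

3(18h^3 + 18h^2 + 7h + 4)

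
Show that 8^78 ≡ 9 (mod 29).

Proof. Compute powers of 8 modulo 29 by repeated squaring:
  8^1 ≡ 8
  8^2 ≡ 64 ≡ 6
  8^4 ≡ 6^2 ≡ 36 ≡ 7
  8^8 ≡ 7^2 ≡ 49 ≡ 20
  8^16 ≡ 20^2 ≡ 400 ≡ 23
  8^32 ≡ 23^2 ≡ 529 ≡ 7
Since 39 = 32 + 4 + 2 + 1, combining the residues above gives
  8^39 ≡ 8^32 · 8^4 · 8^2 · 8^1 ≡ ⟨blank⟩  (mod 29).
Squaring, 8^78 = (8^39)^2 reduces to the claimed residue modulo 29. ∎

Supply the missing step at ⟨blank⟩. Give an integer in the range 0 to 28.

3

8^32 · 8^4 · 8^2 · 8^1 ≡ 7 · 7 · 6 · 8 = 2352.
2352 mod 29 = 3, so 8^39 ≡ 3 (mod 29).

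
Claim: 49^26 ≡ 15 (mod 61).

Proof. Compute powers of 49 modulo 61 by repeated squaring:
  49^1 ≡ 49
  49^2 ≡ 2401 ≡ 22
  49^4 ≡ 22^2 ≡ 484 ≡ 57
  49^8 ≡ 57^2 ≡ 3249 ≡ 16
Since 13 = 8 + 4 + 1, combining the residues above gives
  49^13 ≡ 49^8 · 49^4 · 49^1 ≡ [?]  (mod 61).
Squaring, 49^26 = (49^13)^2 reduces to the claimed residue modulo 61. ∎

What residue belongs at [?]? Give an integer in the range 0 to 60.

36

49^8 · 49^4 · 49^1 ≡ 16 · 57 · 49 = 44688.
44688 mod 61 = 36, so 49^13 ≡ 36 (mod 61).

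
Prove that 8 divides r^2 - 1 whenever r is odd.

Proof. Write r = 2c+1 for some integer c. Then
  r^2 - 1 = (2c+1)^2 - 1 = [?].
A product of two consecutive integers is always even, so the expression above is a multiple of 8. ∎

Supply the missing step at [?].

(2c+1)^2 - 1 = 4c^2 + 4c + 1 - 1 = 4c^2 + 4c = 4c(c+1).
Since c and c+1 are consecutive, c(c+1) is even, and 4·(even) is a multiple of 8.

4c(c + 1)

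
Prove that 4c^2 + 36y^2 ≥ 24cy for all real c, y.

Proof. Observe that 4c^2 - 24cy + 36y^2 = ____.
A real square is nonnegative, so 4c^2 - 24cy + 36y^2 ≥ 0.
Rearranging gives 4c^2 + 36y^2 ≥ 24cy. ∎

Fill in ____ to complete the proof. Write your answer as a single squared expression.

(2c - 6y)^2

The leading and trailing coefficients are 2^2 and 6^2, and 24 = 2·2·6, so the trinomial is (2c - 6y)^2.
Hence 4c^2 - 24cy + 36y^2 ≥ 0.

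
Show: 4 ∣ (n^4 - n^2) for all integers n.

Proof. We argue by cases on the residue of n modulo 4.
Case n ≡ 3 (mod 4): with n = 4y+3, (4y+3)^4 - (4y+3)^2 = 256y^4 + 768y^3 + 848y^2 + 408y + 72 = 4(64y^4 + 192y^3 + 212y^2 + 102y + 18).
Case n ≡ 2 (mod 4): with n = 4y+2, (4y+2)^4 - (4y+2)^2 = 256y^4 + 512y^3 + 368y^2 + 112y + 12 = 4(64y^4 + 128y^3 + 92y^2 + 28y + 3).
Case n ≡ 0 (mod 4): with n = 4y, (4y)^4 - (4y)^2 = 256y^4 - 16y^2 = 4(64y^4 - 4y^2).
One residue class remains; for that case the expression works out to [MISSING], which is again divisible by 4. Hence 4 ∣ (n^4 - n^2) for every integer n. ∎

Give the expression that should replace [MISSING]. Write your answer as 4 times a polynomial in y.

4(64y^4 + 64y^3 + 20y^2 + 2y)

The residues treated are {3, 2, 0}, so the missing case is n ≡ 1 (mod 4); write n = 4y+1.
Then (4y+1)^4 - (4y+1)^2 = 256y^4 + 256y^3 + 80y^2 + 8y = 4(64y^4 + 64y^3 + 20y^2 + 2y).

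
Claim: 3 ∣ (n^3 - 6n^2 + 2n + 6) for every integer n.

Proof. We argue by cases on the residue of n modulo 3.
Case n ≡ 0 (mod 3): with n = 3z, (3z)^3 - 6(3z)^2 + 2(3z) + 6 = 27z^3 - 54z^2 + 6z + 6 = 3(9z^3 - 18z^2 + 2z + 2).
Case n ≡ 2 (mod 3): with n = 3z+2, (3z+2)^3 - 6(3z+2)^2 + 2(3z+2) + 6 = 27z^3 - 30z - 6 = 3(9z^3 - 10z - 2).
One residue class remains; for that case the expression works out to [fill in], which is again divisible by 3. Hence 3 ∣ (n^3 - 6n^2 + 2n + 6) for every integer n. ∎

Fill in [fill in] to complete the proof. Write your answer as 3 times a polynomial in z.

Only n ≡ 1 (mod 3) is unaccounted for. Put n = 3z+1:
(3z+1)^3 - 6(3z+1)^2 + 2(3z+1) + 6 expands to 27z^3 - 27z^2 - 21z + 3,
and factoring out 3 leaves 3(9z^3 - 9z^2 - 7z + 1).

3(9z^3 - 9z^2 - 7z + 1)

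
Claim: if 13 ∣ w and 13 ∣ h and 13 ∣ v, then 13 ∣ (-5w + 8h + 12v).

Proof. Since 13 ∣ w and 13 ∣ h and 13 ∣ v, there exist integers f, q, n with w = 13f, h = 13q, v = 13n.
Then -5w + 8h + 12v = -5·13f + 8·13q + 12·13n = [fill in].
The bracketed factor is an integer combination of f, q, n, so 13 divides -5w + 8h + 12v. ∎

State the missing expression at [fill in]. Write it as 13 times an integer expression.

13(-5f + 12n + 8q)

Pull the common 13 out of every term: -5·13f + 8·13q + 12·13n = 13(-5f + 12n + 8q).
-5f + 12n + 8q is an integer, which exhibits the divisibility.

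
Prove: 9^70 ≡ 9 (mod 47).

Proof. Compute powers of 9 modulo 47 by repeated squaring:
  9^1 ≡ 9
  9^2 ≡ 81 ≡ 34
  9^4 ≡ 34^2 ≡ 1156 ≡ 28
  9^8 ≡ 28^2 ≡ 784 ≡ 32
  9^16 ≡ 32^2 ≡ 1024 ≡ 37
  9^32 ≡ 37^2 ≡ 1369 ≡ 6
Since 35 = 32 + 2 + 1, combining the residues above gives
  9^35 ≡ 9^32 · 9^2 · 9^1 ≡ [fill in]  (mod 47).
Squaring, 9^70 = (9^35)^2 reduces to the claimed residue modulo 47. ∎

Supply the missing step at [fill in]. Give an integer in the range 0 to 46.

9^32 · 9^2 · 9^1 ≡ 6 · 34 · 9 = 1836.
1836 mod 47 = 3, so 9^35 ≡ 3 (mod 47).

3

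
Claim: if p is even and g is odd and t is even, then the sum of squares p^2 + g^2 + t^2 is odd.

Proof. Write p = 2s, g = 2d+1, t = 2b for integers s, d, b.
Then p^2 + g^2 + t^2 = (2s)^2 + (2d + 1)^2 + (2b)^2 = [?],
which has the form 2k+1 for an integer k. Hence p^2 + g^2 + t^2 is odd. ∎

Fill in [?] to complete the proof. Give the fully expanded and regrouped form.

2(2b^2 + 2d^2 + 2d + 2s^2) + 1

(2s)^2 + (2d + 1)^2 + (2b)^2 = 4b^2 + 4d^2 + 4d + 4s^2 + 1
= 2(2b^2 + 2d^2 + 2d + 2s^2) + 1.
Since 2b^2 + 2d^2 + 2d + 2s^2 is an integer, the sum of squares is of the form 2k+1 for an integer k.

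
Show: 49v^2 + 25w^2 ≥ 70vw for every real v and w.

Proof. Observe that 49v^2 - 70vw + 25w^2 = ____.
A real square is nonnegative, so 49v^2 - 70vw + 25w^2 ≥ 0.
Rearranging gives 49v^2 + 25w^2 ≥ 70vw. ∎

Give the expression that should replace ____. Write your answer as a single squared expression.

(7v - 5w)^2

49v^2 - 70vw + 25w^2 is a perfect-square trinomial: the outer terms are (7v)^2 and (5w)^2, and the cross term is -2·7v·5w.
So 49v^2 - 70vw + 25w^2 = (7v - 5w)^2 ≥ 0.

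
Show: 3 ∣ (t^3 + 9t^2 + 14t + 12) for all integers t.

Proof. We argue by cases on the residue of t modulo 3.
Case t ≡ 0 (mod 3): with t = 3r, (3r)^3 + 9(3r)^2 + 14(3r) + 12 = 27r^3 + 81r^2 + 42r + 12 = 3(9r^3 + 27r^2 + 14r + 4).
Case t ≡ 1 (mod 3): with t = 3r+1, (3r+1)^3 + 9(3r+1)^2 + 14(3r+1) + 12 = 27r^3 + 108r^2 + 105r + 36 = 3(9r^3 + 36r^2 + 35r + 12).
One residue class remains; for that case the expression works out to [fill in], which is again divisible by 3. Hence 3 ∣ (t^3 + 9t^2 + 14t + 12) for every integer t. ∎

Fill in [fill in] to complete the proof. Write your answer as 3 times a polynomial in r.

Only t ≡ 2 (mod 3) is unaccounted for. Put t = 3r+2:
(3r+2)^3 + 9(3r+2)^2 + 14(3r+2) + 12 expands to 27r^3 + 135r^2 + 186r + 84,
and factoring out 3 leaves 3(9r^3 + 45r^2 + 62r + 28).

3(9r^3 + 45r^2 + 62r + 28)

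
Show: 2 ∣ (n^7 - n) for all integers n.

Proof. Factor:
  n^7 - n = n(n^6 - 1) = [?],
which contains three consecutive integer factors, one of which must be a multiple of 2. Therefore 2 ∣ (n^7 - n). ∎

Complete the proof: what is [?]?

(n - 1)n(n + 1)(n^4 + n^2 + 1)

n^6 - 1 = (n^2 - 1)(n^4 + n^2 + 1), and n^2 - 1 = (n-1)(n+1).
So n(n^6 - 1) = (n - 1)n(n + 1)(n^4 + n^2 + 1).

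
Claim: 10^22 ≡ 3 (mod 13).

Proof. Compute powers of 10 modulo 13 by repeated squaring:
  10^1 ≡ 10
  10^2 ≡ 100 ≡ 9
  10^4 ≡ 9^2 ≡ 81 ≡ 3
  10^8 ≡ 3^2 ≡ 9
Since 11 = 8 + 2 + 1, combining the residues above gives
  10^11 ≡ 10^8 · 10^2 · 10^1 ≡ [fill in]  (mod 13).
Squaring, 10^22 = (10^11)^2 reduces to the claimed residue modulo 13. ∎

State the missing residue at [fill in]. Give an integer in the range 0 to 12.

Multiply the listed residues: 9 · 9 · 10 = 81 → 810.
Reducing modulo 13: 810 = 62·13 + 4, so 10^11 ≡ 4.

4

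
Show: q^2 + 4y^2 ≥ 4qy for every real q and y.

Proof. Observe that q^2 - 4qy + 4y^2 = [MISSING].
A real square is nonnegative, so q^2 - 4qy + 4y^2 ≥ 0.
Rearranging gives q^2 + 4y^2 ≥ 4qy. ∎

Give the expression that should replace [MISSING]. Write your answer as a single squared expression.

(q - 2y)^2

q^2 - 4qy + 4y^2 is a perfect-square trinomial: the outer terms are (q)^2 and (2y)^2, and the cross term is -2·q·2y.
So q^2 - 4qy + 4y^2 = (q - 2y)^2 ≥ 0.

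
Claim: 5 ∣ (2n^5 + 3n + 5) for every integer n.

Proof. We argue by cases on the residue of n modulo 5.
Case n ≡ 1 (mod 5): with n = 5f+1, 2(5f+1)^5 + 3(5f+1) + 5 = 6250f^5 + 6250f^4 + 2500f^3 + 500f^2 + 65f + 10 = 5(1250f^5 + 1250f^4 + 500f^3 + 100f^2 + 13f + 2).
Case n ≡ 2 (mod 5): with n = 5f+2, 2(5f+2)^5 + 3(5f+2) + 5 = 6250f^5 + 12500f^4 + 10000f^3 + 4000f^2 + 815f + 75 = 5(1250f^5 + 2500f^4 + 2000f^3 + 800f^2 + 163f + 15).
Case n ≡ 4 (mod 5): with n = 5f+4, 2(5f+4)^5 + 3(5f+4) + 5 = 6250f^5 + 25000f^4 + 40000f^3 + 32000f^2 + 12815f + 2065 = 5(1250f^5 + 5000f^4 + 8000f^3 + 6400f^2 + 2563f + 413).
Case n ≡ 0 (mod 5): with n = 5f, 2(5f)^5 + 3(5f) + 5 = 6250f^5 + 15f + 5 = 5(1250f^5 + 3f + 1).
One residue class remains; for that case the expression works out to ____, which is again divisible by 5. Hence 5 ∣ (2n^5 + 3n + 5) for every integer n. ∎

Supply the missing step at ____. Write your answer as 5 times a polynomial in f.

The residues treated are {1, 2, 4, 0}, so the missing case is n ≡ 3 (mod 5); write n = 5f+3.
Then 2(5f+3)^5 + 3(5f+3) + 5 = 6250f^5 + 18750f^4 + 22500f^3 + 13500f^2 + 4065f + 500 = 5(1250f^5 + 3750f^4 + 4500f^3 + 2700f^2 + 813f + 100).

5(1250f^5 + 3750f^4 + 4500f^3 + 2700f^2 + 813f + 100)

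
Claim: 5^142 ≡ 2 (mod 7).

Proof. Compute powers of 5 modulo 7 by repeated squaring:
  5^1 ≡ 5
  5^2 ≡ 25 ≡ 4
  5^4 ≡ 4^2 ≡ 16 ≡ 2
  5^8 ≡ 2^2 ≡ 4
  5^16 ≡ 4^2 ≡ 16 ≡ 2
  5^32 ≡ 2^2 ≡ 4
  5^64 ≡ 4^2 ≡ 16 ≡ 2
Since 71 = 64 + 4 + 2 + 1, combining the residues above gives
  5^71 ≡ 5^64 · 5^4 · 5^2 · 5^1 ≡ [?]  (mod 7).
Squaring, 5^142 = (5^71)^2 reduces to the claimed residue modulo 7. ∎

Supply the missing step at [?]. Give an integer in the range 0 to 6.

3

Multiply the listed residues: 2 · 2 · 4 · 5 = 4 → 16 → 80.
Reducing modulo 7: 80 = 11·7 + 3, so 5^71 ≡ 3.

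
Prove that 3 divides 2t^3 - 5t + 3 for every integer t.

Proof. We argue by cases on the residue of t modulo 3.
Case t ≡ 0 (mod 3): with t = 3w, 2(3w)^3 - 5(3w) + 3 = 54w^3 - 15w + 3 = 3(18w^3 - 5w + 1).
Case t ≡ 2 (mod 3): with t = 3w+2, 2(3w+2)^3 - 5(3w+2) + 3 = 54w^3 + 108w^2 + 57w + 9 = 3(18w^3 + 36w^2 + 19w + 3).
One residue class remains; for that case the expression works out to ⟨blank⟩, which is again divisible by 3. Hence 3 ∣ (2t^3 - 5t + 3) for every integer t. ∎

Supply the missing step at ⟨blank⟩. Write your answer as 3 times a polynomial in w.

Only t ≡ 1 (mod 3) is unaccounted for. Put t = 3w+1:
2(3w+1)^3 - 5(3w+1) + 3 expands to 54w^3 + 54w^2 + 3w,
and factoring out 3 leaves 3(18w^3 + 18w^2 + w).

3(18w^3 + 18w^2 + w)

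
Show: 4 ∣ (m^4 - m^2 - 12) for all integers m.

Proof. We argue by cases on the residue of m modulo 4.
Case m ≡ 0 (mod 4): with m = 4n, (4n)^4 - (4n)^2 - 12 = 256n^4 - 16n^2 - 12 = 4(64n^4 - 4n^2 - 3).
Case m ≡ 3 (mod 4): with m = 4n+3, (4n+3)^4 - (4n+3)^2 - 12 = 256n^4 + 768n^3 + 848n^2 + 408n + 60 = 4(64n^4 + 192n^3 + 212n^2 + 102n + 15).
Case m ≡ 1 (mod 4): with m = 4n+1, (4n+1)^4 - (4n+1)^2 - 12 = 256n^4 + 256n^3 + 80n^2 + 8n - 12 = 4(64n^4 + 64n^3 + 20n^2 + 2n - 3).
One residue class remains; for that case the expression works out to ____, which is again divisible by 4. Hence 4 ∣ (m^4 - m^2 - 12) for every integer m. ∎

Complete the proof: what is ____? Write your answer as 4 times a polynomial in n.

Only m ≡ 2 (mod 4) is unaccounted for. Put m = 4n+2:
(4n+2)^4 - (4n+2)^2 - 12 expands to 256n^4 + 512n^3 + 368n^2 + 112n,
and factoring out 4 leaves 4(64n^4 + 128n^3 + 92n^2 + 28n).

4(64n^4 + 128n^3 + 92n^2 + 28n)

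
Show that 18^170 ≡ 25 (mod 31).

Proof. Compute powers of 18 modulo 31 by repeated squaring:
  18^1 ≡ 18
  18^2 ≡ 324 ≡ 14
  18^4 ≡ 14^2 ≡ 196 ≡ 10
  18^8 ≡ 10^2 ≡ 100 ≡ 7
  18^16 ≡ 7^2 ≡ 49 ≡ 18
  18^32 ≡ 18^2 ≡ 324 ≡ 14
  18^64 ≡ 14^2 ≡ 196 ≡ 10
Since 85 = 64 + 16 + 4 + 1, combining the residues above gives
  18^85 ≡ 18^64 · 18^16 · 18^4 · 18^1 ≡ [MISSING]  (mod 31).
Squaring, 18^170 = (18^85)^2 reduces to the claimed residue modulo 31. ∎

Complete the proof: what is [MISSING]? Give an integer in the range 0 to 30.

18^64 · 18^16 · 18^4 · 18^1 ≡ 10 · 18 · 10 · 18 = 32400.
32400 mod 31 = 5, so 18^85 ≡ 5 (mod 31).

5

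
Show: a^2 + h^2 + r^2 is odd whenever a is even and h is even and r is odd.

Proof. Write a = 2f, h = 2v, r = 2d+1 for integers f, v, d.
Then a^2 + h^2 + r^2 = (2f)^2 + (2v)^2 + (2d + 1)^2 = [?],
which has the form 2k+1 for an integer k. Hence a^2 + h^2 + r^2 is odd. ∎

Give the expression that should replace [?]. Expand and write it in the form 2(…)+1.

2(2d^2 + 2d + 2f^2 + 2v^2) + 1

(2f)^2 + (2v)^2 + (2d + 1)^2 = 4d^2 + 4d + 4f^2 + 4v^2 + 1
= 2(2d^2 + 2d + 2f^2 + 2v^2) + 1.
Since 2d^2 + 2d + 2f^2 + 2v^2 is an integer, the sum of squares is of the form 2k+1 for an integer k.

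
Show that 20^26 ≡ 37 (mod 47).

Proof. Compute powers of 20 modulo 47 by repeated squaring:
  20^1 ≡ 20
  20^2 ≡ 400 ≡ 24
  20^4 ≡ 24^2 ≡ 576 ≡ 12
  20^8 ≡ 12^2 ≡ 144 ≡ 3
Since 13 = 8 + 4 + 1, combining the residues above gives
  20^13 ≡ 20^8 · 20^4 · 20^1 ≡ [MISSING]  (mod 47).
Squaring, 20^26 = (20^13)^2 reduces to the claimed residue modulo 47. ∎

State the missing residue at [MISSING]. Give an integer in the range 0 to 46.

15

Multiply the listed residues: 3 · 12 · 20 = 36 → 720.
Reducing modulo 47: 720 = 15·47 + 15, so 20^13 ≡ 15.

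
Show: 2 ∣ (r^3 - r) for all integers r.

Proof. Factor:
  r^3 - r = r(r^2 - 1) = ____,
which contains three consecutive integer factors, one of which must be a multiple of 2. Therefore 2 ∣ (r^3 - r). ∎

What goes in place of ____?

r(r^2 - 1) = r(r - 1)(r + 1) = (r - 1)r(r + 1).
These three factors are consecutive integers, so their product is divisible by 2.

(r - 1)r(r + 1)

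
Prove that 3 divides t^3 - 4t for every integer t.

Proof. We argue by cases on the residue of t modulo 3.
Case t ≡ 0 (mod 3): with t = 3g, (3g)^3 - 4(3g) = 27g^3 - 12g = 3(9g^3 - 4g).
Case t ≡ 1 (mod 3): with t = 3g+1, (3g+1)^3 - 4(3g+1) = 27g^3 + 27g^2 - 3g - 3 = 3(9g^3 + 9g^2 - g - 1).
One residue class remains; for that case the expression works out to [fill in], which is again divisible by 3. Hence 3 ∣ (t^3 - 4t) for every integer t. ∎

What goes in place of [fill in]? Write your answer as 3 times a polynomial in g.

Only t ≡ 2 (mod 3) is unaccounted for. Put t = 3g+2:
(3g+2)^3 - 4(3g+2) expands to 27g^3 + 54g^2 + 24g,
and factoring out 3 leaves 3(9g^3 + 18g^2 + 8g).

3(9g^3 + 18g^2 + 8g)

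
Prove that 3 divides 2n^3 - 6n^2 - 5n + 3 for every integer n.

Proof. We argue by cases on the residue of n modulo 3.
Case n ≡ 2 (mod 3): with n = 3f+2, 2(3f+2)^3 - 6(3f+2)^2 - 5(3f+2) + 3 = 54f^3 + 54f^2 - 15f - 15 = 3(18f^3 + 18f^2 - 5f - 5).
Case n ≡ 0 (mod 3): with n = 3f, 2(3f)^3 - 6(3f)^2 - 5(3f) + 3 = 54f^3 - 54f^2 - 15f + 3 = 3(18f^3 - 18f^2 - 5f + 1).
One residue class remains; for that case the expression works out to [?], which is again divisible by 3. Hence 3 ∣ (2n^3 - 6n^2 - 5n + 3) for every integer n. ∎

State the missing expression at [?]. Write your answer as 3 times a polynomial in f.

Only n ≡ 1 (mod 3) is unaccounted for. Put n = 3f+1:
2(3f+1)^3 - 6(3f+1)^2 - 5(3f+1) + 3 expands to 54f^3 - 33f - 6,
and factoring out 3 leaves 3(18f^3 - 11f - 2).

3(18f^3 - 11f - 2)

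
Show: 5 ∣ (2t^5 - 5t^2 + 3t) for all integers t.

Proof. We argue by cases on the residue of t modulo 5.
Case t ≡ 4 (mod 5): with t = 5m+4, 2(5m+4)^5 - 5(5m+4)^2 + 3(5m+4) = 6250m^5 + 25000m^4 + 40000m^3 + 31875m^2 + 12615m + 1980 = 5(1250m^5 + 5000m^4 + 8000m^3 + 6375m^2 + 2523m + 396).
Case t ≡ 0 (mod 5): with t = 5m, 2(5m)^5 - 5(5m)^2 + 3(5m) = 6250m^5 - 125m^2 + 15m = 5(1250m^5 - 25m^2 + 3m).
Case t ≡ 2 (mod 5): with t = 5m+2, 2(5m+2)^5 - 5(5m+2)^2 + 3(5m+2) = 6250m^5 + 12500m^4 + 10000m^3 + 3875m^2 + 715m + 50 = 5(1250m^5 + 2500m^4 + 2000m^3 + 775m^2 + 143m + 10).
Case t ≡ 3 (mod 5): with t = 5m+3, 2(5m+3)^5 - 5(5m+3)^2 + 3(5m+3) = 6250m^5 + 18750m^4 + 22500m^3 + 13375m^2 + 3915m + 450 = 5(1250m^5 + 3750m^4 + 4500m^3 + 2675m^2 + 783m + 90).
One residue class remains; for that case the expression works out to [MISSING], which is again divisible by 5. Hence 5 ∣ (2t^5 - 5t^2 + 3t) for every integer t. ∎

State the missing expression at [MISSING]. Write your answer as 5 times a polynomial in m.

5(1250m^5 + 1250m^4 + 500m^3 + 75m^2 + 3m)

Only t ≡ 1 (mod 5) is unaccounted for. Put t = 5m+1:
2(5m+1)^5 - 5(5m+1)^2 + 3(5m+1) expands to 6250m^5 + 6250m^4 + 2500m^3 + 375m^2 + 15m,
and factoring out 5 leaves 5(1250m^5 + 1250m^4 + 500m^3 + 75m^2 + 3m).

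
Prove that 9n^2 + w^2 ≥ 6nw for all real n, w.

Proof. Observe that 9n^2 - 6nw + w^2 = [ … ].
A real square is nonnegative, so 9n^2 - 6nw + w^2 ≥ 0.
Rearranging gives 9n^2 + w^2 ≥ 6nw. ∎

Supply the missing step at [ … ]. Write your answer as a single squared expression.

9n^2 - 6nw + w^2 is a perfect-square trinomial: the outer terms are (3n)^2 and (w)^2, and the cross term is -2·3n·w.
So 9n^2 - 6nw + w^2 = (3n - w)^2 ≥ 0.

(3n - w)^2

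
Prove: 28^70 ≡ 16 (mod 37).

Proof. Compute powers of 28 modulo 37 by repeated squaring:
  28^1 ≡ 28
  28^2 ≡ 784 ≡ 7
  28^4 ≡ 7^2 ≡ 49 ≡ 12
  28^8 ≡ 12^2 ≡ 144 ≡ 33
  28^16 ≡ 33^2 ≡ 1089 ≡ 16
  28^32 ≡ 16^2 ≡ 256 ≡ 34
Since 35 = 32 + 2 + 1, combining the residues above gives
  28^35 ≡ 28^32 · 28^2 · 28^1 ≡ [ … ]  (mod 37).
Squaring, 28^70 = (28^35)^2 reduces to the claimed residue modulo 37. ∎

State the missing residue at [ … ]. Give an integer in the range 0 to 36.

4

28^32 · 28^2 · 28^1 ≡ 34 · 7 · 28 = 6664.
6664 mod 37 = 4, so 28^35 ≡ 4 (mod 37).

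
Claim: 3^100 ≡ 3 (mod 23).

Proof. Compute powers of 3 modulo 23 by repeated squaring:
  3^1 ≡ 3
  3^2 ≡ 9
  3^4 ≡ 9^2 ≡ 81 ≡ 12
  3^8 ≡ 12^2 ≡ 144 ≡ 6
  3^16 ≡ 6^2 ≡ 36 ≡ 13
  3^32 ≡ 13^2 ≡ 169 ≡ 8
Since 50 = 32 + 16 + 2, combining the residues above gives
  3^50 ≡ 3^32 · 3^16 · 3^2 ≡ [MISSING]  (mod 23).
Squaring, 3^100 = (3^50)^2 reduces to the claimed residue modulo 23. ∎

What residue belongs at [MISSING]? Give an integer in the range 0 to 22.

3^32 · 3^16 · 3^2 ≡ 8 · 13 · 9 = 936.
936 mod 23 = 16, so 3^50 ≡ 16 (mod 23).

16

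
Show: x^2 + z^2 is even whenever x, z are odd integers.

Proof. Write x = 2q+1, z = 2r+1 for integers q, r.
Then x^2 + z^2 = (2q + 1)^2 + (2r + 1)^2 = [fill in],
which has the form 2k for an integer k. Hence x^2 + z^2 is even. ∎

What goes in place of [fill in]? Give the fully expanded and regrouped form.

(2q + 1)^2 + (2r + 1)^2 = 4q^2 + 4q + 4r^2 + 4r + 2
= 2(2q^2 + 2q + 2r^2 + 2r + 1).
Since 2q^2 + 2q + 2r^2 + 2r + 1 is an integer, the sum of squares is of the form 2k for an integer k.

2(2q^2 + 2q + 2r^2 + 2r + 1)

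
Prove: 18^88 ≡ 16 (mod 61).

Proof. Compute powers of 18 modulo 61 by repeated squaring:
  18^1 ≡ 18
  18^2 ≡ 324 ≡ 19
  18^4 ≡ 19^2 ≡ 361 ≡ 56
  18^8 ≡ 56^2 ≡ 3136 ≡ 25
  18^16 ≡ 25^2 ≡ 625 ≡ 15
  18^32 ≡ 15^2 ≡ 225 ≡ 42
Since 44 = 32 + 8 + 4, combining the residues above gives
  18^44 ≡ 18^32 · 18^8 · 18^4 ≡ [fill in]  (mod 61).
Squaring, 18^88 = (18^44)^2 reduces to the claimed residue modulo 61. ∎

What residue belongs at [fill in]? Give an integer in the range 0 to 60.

57

18^32 · 18^8 · 18^4 ≡ 42 · 25 · 56 = 58800.
58800 mod 61 = 57, so 18^44 ≡ 57 (mod 61).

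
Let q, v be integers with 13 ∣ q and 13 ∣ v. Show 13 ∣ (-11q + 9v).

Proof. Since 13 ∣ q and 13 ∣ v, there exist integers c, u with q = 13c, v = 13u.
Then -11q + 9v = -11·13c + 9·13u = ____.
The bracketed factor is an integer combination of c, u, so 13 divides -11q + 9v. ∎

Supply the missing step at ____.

13(-11c + 9u)

Each term has a factor of 13: -11·13c + 9·13u = 13·(-11c + 9u).
Since -11c + 9u is an integer, 13 ∣ (-11q + 9v).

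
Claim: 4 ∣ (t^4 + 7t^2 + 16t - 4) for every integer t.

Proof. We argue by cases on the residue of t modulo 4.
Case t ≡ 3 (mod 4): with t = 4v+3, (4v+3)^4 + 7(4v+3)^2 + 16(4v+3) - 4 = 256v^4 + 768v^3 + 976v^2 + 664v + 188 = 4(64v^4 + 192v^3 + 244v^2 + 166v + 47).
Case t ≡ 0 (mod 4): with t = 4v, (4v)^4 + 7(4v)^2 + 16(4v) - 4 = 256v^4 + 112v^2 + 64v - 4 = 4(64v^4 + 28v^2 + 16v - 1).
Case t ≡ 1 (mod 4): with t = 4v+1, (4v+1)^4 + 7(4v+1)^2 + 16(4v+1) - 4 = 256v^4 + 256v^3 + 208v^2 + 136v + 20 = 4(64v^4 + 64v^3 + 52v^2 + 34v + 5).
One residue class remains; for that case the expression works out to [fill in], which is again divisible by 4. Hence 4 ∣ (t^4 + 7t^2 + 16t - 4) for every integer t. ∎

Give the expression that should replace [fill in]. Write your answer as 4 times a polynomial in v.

The residues treated are {3, 0, 1}, so the missing case is t ≡ 2 (mod 4); write t = 4v+2.
Then (4v+2)^4 + 7(4v+2)^2 + 16(4v+2) - 4 = 256v^4 + 512v^3 + 496v^2 + 304v + 72 = 4(64v^4 + 128v^3 + 124v^2 + 76v + 18).

4(64v^4 + 128v^3 + 124v^2 + 76v + 18)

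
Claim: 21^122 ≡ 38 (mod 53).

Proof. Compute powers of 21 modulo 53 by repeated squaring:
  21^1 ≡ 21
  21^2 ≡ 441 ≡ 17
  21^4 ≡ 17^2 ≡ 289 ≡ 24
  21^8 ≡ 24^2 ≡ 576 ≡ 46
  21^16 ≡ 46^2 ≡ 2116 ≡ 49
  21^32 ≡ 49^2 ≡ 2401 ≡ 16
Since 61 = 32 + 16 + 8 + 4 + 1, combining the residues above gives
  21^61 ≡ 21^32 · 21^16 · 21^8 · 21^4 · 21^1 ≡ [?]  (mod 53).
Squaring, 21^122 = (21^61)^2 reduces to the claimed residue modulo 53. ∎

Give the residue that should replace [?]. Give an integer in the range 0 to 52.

Multiply the listed residues: 16 · 49 · 46 · 24 · 21 = 784 → 36064 → 865536 → 18176256.
Reducing modulo 53: 18176256 = 342948·53 + 12, so 21^61 ≡ 12.

12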